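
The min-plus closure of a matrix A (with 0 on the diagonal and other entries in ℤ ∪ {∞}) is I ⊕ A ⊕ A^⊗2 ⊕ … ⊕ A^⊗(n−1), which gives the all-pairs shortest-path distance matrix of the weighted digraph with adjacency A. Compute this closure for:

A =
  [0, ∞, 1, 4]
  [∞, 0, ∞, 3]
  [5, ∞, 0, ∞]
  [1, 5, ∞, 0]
Closure =
  [0, 9, 1, 4]
  [4, 0, 5, 3]
  [5, 14, 0, 9]
  [1, 5, 2, 0]

This is the Floyd-Warshall all-pairs shortest-path computation. For each intermediate vertex k = 0, 1, …, 3, update dist[i][j] ← min(dist[i][j], dist[i][k] + dist[k][j]). The final matrix gives, for each (i, j), the minimum total weight of any directed path from i to j (possibly empty when i = j).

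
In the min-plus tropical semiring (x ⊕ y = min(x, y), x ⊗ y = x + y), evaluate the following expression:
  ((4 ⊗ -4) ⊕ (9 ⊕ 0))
((4 ⊗ -4) ⊕ (9 ⊕ 0)) = 0

Expand innermost to outermost. Recall ⊕ takes the minimum of its arguments and ⊗ takes their sum. Working out the expression ((4 ⊗ -4) ⊕ (9 ⊕ 0)) gives 0.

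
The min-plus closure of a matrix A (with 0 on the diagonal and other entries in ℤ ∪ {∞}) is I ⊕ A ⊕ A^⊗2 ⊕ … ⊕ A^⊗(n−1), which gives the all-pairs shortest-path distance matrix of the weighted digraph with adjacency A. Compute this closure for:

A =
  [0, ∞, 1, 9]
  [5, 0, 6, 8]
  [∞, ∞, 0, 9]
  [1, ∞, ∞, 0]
Closure =
  [0, ∞, 1, 9]
  [5, 0, 6, 8]
  [10, ∞, 0, 9]
  [1, ∞, 2, 0]

This is the Floyd-Warshall all-pairs shortest-path computation. For each intermediate vertex k = 0, 1, …, 3, update dist[i][j] ← min(dist[i][j], dist[i][k] + dist[k][j]). The final matrix gives, for each (i, j), the minimum total weight of any directed path from i to j (possibly empty when i = j).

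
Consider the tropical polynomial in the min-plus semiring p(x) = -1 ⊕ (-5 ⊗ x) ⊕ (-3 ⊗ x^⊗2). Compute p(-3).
p(-3) = -9

A tropical monomial a ⊗ x^⊗i evaluates to a + i · x. Evaluating each term at x = -3:
  Term 0 contributes -1 + 0 · -3 = -1
  Term 1 contributes -5 + 1 · -3 = -8
  Term 2 contributes -3 + 2 · -3 = -9
p(-3) = ⊕ of these = min[-1, -8, -9] = -9.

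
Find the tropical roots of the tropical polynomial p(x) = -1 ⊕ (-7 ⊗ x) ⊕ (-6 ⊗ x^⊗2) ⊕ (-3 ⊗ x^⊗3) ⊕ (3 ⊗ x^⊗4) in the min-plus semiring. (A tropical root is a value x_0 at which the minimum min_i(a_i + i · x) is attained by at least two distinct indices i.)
Roots: {-6, -3, -1, 6}

Each tropical root is a break point of the lower envelope of the lines y = a_i + i · x (there are 5 lines, with slopes 0, 1, ..., 4). Only the lines that attain the minimum somewhere contribute to roots; other lines are dominated. Here the surviving (envelope) indices are i = 4, i = 3, i = 2, i = 1, i = 0.
Intersections between consecutive envelope lines give the roots: for adjacent envelope indices i < j the intersection is x = (a_i − a_j) / (j − i). Reading off the sorted break points: {-6, -3, -1, 6}.
Verification: at each break x_0, at least two indices attain the minimum of min_i(a_i + i · x_0).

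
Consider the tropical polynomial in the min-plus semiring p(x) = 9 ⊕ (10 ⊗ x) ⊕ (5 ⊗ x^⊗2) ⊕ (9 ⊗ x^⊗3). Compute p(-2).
p(-2) = 1

A tropical monomial a ⊗ x^⊗i evaluates to a + i · x. Evaluating each term at x = -2:
  Term 0 contributes 9 + 0 · -2 = 9
  Term 1 contributes 10 + 1 · -2 = 8
  Term 2 contributes 5 + 2 · -2 = 1
  Term 3 contributes 9 + 3 · -2 = 3
p(-2) = ⊕ of these = min[9, 8, 1, 3] = 1.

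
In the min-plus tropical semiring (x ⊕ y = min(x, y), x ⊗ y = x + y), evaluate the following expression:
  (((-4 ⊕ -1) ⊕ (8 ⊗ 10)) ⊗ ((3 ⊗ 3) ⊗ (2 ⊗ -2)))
(((-4 ⊕ -1) ⊕ (8 ⊗ 10)) ⊗ ((3 ⊗ 3) ⊗ (2 ⊗ -2))) = 2

Expand innermost to outermost. Recall ⊕ takes the minimum of its arguments and ⊗ takes their sum. Working out the expression (((-4 ⊕ -1) ⊕ (8 ⊗ 10)) ⊗ ((3 ⊗ 3) ⊗ (2 ⊗ -2))) gives 2.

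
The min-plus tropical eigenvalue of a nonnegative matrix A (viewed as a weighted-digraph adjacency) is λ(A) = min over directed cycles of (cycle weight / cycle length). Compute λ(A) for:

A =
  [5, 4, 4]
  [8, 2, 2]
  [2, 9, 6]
λ(A) = 2

Enumerate directed cycles and compute their means (weight / length). Sample:
  cycle 0 → 0: weight = 5, length = 1, mean = 5/1 ≈ 5.000
  cycle 1 → 1: weight = 2, length = 1, mean = 2/1 ≈ 2.000
  cycle 2 → 2: weight = 6, length = 1, mean = 6/1 ≈ 6.000
  cycle 0 → 1 → 0: weight = 12, length = 2, mean = 12/2 ≈ 6.000
  cycle 0 → 2 → 0: weight = 6, length = 2, mean = 6/2 ≈ 3.000
  cycle 1 → 0 → 1: weight = 12, length = 2, mean = 12/2 ≈ 6.000
Minimum mean = 2.000, attained e.g. along the cycle 1 → 1 with weight 2 and length 1. So λ(A) = 2/1 = 2.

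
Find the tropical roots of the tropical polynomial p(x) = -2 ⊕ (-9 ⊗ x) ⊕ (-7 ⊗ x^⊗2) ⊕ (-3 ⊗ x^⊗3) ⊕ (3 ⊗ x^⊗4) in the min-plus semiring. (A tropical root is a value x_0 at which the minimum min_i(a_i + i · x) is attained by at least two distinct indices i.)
Roots: {-6, -4, -2, 7}

Each tropical root is a break point of the lower envelope of the lines y = a_i + i · x (there are 5 lines, with slopes 0, 1, ..., 4). Only the lines that attain the minimum somewhere contribute to roots; other lines are dominated. Here the surviving (envelope) indices are i = 4, i = 3, i = 2, i = 1, i = 0.
Intersections between consecutive envelope lines give the roots: for adjacent envelope indices i < j the intersection is x = (a_i − a_j) / (j − i). Reading off the sorted break points: {-6, -4, -2, 7}.
Verification: at each break x_0, at least two indices attain the minimum of min_i(a_i + i · x_0).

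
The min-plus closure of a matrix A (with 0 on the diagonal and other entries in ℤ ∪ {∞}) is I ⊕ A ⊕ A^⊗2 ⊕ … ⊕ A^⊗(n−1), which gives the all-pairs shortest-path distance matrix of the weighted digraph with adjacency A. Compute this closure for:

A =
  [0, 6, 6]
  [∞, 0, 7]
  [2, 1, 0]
Closure =
  [0, 6, 6]
  [9, 0, 7]
  [2, 1, 0]

This is the Floyd-Warshall all-pairs shortest-path computation. For each intermediate vertex k = 0, 1, …, 2, update dist[i][j] ← min(dist[i][j], dist[i][k] + dist[k][j]). The final matrix gives, for each (i, j), the minimum total weight of any directed path from i to j (possibly empty when i = j).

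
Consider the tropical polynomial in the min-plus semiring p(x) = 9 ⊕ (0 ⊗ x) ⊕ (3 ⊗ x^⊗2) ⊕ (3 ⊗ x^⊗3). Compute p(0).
p(0) = 0

A tropical monomial a ⊗ x^⊗i evaluates to a + i · x. Evaluating each term at x = 0:
  Term 0 contributes 9 + 0 · 0 = 9
  Term 1 contributes 0 + 1 · 0 = 0
  Term 2 contributes 3 + 2 · 0 = 3
  Term 3 contributes 3 + 3 · 0 = 3
p(0) = ⊕ of these = min[9, 0, 3, 3] = 0.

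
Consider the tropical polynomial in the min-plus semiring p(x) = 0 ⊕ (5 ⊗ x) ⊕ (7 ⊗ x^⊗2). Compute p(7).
p(7) = 0

A tropical monomial a ⊗ x^⊗i evaluates to a + i · x. Evaluating each term at x = 7:
  Term 0 contributes 0 + 0 · 7 = 0
  Term 1 contributes 5 + 1 · 7 = 12
  Term 2 contributes 7 + 2 · 7 = 21
p(7) = ⊕ of these = min[0, 12, 21] = 0.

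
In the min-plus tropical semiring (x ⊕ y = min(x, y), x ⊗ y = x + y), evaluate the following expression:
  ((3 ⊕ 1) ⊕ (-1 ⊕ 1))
((3 ⊕ 1) ⊕ (-1 ⊕ 1)) = -1

Expand innermost to outermost. Recall ⊕ takes the minimum of its arguments and ⊗ takes their sum. Working out the expression ((3 ⊕ 1) ⊕ (-1 ⊕ 1)) gives -1.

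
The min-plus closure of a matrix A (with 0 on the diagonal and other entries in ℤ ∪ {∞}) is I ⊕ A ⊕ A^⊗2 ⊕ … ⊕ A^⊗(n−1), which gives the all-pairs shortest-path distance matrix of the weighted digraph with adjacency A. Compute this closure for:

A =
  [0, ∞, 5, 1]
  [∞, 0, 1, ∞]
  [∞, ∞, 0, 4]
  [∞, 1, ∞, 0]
Closure =
  [0, 2, 3, 1]
  [∞, 0, 1, 5]
  [∞, 5, 0, 4]
  [∞, 1, 2, 0]

This is the Floyd-Warshall all-pairs shortest-path computation. For each intermediate vertex k = 0, 1, …, 3, update dist[i][j] ← min(dist[i][j], dist[i][k] + dist[k][j]). The final matrix gives, for each (i, j), the minimum total weight of any directed path from i to j (possibly empty when i = j).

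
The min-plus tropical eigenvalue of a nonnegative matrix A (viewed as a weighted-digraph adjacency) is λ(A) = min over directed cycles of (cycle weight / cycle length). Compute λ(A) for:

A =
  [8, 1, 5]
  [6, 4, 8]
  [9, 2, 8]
λ(A) = 7/2

Enumerate directed cycles and compute their means (weight / length). Sample:
  cycle 0 → 0: weight = 8, length = 1, mean = 8/1 ≈ 8.000
  cycle 1 → 1: weight = 4, length = 1, mean = 4/1 ≈ 4.000
  cycle 2 → 2: weight = 8, length = 1, mean = 8/1 ≈ 8.000
  cycle 0 → 1 → 0: weight = 7, length = 2, mean = 7/2 ≈ 3.500
  cycle 0 → 2 → 0: weight = 14, length = 2, mean = 14/2 ≈ 7.000
  cycle 1 → 0 → 1: weight = 7, length = 2, mean = 7/2 ≈ 3.500
Minimum mean = 3.500, attained e.g. along the cycle 0 → 1 → 0 with weight 7 and length 2. So λ(A) = 7/2 = 7/2.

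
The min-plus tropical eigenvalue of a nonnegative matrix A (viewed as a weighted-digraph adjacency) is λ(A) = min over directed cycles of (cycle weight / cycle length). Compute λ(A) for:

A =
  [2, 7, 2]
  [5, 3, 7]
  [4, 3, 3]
λ(A) = 2

Enumerate directed cycles and compute their means (weight / length). Sample:
  cycle 0 → 0: weight = 2, length = 1, mean = 2/1 ≈ 2.000
  cycle 1 → 1: weight = 3, length = 1, mean = 3/1 ≈ 3.000
  cycle 2 → 2: weight = 3, length = 1, mean = 3/1 ≈ 3.000
  cycle 0 → 1 → 0: weight = 12, length = 2, mean = 12/2 ≈ 6.000
  cycle 0 → 2 → 0: weight = 6, length = 2, mean = 6/2 ≈ 3.000
  cycle 1 → 0 → 1: weight = 12, length = 2, mean = 12/2 ≈ 6.000
Minimum mean = 2.000, attained e.g. along the cycle 0 → 0 with weight 2 and length 1. So λ(A) = 2/1 = 2.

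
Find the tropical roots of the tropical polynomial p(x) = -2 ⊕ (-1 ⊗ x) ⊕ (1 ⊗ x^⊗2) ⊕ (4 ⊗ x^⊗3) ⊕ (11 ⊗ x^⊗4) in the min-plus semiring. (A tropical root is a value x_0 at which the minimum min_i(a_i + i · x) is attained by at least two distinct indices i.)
Roots: {-7, -3, -2, -1}

Each tropical root is a break point of the lower envelope of the lines y = a_i + i · x (there are 5 lines, with slopes 0, 1, ..., 4). Only the lines that attain the minimum somewhere contribute to roots; other lines are dominated. Here the surviving (envelope) indices are i = 4, i = 3, i = 2, i = 1, i = 0.
Intersections between consecutive envelope lines give the roots: for adjacent envelope indices i < j the intersection is x = (a_i − a_j) / (j − i). Reading off the sorted break points: {-7, -3, -2, -1}.
Verification: at each break x_0, at least two indices attain the minimum of min_i(a_i + i · x_0).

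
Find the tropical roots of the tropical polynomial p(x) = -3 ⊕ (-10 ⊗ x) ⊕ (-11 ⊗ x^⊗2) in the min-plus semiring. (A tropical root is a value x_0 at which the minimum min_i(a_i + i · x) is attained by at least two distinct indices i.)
Roots: {1, 7}

Each tropical root is a break point of the lower envelope of the lines y = a_i + i · x (there are 3 lines, with slopes 0, 1, ..., 2). Only the lines that attain the minimum somewhere contribute to roots; other lines are dominated. Here the surviving (envelope) indices are i = 2, i = 1, i = 0.
Intersections between consecutive envelope lines give the roots: for adjacent envelope indices i < j the intersection is x = (a_i − a_j) / (j − i). Reading off the sorted break points: {1, 7}.
Verification: at each break x_0, at least two indices attain the minimum of min_i(a_i + i · x_0).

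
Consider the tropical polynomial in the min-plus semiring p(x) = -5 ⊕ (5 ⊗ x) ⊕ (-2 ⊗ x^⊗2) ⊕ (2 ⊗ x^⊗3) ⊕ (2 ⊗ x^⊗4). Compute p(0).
p(0) = -5

A tropical monomial a ⊗ x^⊗i evaluates to a + i · x. Evaluating each term at x = 0:
  Term 0 contributes -5 + 0 · 0 = -5
  Term 1 contributes 5 + 1 · 0 = 5
  Term 2 contributes -2 + 2 · 0 = -2
  Term 3 contributes 2 + 3 · 0 = 2
  Term 4 contributes 2 + 4 · 0 = 2
p(0) = ⊕ of these = min[-5, 5, -2, 2, 2] = -5.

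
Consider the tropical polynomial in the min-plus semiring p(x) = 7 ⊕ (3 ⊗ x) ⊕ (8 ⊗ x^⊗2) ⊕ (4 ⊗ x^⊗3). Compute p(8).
p(8) = 7

A tropical monomial a ⊗ x^⊗i evaluates to a + i · x. Evaluating each term at x = 8:
  Term 0 contributes 7 + 0 · 8 = 7
  Term 1 contributes 3 + 1 · 8 = 11
  Term 2 contributes 8 + 2 · 8 = 24
  Term 3 contributes 4 + 3 · 8 = 28
p(8) = ⊕ of these = min[7, 11, 24, 28] = 7.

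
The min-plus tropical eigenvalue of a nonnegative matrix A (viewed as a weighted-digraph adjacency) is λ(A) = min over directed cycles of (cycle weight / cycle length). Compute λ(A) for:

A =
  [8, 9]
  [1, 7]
λ(A) = 5

Enumerate directed cycles and compute their means (weight / length). Sample:
  cycle 0 → 0: weight = 8, length = 1, mean = 8/1 ≈ 8.000
  cycle 1 → 1: weight = 7, length = 1, mean = 7/1 ≈ 7.000
  cycle 0 → 1 → 0: weight = 10, length = 2, mean = 10/2 ≈ 5.000
  cycle 1 → 0 → 1: weight = 10, length = 2, mean = 10/2 ≈ 5.000
Minimum mean = 5.000, attained e.g. along the cycle 0 → 1 → 0 with weight 10 and length 2. So λ(A) = 10/2 = 5.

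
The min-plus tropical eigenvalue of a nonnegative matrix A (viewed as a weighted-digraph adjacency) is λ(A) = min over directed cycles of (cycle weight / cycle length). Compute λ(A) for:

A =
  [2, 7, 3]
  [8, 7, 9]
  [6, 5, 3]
λ(A) = 2

Enumerate directed cycles and compute their means (weight / length). Sample:
  cycle 0 → 0: weight = 2, length = 1, mean = 2/1 ≈ 2.000
  cycle 1 → 1: weight = 7, length = 1, mean = 7/1 ≈ 7.000
  cycle 2 → 2: weight = 3, length = 1, mean = 3/1 ≈ 3.000
  cycle 0 → 1 → 0: weight = 15, length = 2, mean = 15/2 ≈ 7.500
  cycle 0 → 2 → 0: weight = 9, length = 2, mean = 9/2 ≈ 4.500
  cycle 1 → 0 → 1: weight = 15, length = 2, mean = 15/2 ≈ 7.500
Minimum mean = 2.000, attained e.g. along the cycle 0 → 0 with weight 2 and length 1. So λ(A) = 2/1 = 2.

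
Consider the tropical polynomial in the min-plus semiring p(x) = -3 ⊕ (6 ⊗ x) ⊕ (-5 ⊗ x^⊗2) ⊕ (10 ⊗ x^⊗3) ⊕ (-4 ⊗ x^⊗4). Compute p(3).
p(3) = -3

A tropical monomial a ⊗ x^⊗i evaluates to a + i · x. Evaluating each term at x = 3:
  Term 0 contributes -3 + 0 · 3 = -3
  Term 1 contributes 6 + 1 · 3 = 9
  Term 2 contributes -5 + 2 · 3 = 1
  Term 3 contributes 10 + 3 · 3 = 19
  Term 4 contributes -4 + 4 · 3 = 8
p(3) = ⊕ of these = min[-3, 9, 1, 19, 8] = -3.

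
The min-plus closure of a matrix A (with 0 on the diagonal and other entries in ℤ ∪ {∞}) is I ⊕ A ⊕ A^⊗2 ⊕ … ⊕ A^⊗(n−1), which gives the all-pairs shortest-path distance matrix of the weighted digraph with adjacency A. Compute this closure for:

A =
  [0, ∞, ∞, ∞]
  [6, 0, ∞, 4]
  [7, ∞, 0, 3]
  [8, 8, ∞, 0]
Closure =
  [0, ∞, ∞, ∞]
  [6, 0, ∞, 4]
  [7, 11, 0, 3]
  [8, 8, ∞, 0]

This is the Floyd-Warshall all-pairs shortest-path computation. For each intermediate vertex k = 0, 1, …, 3, update dist[i][j] ← min(dist[i][j], dist[i][k] + dist[k][j]). The final matrix gives, for each (i, j), the minimum total weight of any directed path from i to j (possibly empty when i = j).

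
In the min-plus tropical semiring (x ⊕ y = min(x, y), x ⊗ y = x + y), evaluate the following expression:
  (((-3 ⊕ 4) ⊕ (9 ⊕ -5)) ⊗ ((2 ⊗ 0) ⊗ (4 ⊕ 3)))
(((-3 ⊕ 4) ⊕ (9 ⊕ -5)) ⊗ ((2 ⊗ 0) ⊗ (4 ⊕ 3))) = 0

Expand innermost to outermost. Recall ⊕ takes the minimum of its arguments and ⊗ takes their sum. Working out the expression (((-3 ⊕ 4) ⊕ (9 ⊕ -5)) ⊗ ((2 ⊗ 0) ⊗ (4 ⊕ 3))) gives 0.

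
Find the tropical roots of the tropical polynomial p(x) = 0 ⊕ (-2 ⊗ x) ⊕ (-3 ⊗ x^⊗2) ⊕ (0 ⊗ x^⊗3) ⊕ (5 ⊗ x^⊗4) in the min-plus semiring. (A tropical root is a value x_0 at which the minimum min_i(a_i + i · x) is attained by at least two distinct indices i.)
Roots: {-5, -3, 1, 2}

Each tropical root is a break point of the lower envelope of the lines y = a_i + i · x (there are 5 lines, with slopes 0, 1, ..., 4). Only the lines that attain the minimum somewhere contribute to roots; other lines are dominated. Here the surviving (envelope) indices are i = 4, i = 3, i = 2, i = 1, i = 0.
Intersections between consecutive envelope lines give the roots: for adjacent envelope indices i < j the intersection is x = (a_i − a_j) / (j − i). Reading off the sorted break points: {-5, -3, 1, 2}.
Verification: at each break x_0, at least two indices attain the minimum of min_i(a_i + i · x_0).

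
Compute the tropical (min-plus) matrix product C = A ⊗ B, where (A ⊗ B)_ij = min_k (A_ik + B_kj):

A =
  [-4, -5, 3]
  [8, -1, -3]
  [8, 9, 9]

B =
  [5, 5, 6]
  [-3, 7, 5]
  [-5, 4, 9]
A ⊗ B =
  [-8, 1, 0]
  [-8, 1, 4]
  [4, 13, 14]

Apply the min-plus product entry-by-entry:
  C[0][0] = min over k of (A[0][0] + B[0][0] = -4 + 5 = 1, A[0][1] + B[1][0] = -5 + -3 = -8, A[0][2] + B[2][0] = 3 + -5 = -2) = -8 (attained at k = 1)
  C[0][1] = min over k of (A[0][0] + B[0][1] = -4 + 5 = 1, A[0][1] + B[1][1] = -5 + 7 = 2, A[0][2] + B[2][1] = 3 + 4 = 7) = 1 (attained at k = 0)
  C[0][2] = min over k of (A[0][0] + B[0][2] = -4 + 6 = 2, A[0][1] + B[1][2] = -5 + 5 = 0, A[0][2] + B[2][2] = 3 + 9 = 12) = 0 (attained at k = 1)
  C[1][0] = min over k of (A[1][0] + B[0][0] = 8 + 5 = 13, A[1][1] + B[1][0] = -1 + -3 = -4, A[1][2] + B[2][0] = -3 + -5 = -8) = -8 (attained at k = 2)
  C[1][1] = min over k of (A[1][0] + B[0][1] = 8 + 5 = 13, A[1][1] + B[1][1] = -1 + 7 = 6, A[1][2] + B[2][1] = -3 + 4 = 1) = 1 (attained at k = 2)
  C[1][2] = min over k of (A[1][0] + B[0][2] = 8 + 6 = 14, A[1][1] + B[1][2] = -1 + 5 = 4, A[1][2] + B[2][2] = -3 + 9 = 6) = 4 (attained at k = 1)
  C[2][0] = min over k of (A[2][0] + B[0][0] = 8 + 5 = 13, A[2][1] + B[1][0] = 9 + -3 = 6, A[2][2] + B[2][0] = 9 + -5 = 4) = 4 (attained at k = 2)
  C[2][1] = min over k of (A[2][0] + B[0][1] = 8 + 5 = 13, A[2][1] + B[1][1] = 9 + 7 = 16, A[2][2] + B[2][1] = 9 + 4 = 13) = 13 (attained at k = 0)
  C[2][2] = min over k of (A[2][0] + B[0][2] = 8 + 6 = 14, A[2][1] + B[1][2] = 9 + 5 = 14, A[2][2] + B[2][2] = 9 + 9 = 18) = 14 (attained at k = 0)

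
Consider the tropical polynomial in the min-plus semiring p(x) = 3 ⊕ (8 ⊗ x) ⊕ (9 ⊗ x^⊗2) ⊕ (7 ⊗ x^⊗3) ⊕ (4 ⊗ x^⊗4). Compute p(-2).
p(-2) = -4

A tropical monomial a ⊗ x^⊗i evaluates to a + i · x. Evaluating each term at x = -2:
  Term 0 contributes 3 + 0 · -2 = 3
  Term 1 contributes 8 + 1 · -2 = 6
  Term 2 contributes 9 + 2 · -2 = 5
  Term 3 contributes 7 + 3 · -2 = 1
  Term 4 contributes 4 + 4 · -2 = -4
p(-2) = ⊕ of these = min[3, 6, 5, 1, -4] = -4.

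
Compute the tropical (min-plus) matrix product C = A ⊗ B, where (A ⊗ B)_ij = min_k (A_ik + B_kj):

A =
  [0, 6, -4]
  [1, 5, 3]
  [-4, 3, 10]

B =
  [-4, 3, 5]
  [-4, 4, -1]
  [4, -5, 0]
A ⊗ B =
  [-4, -9, -4]
  [-3, -2, 3]
  [-8, -1, 1]

Apply the min-plus product entry-by-entry:
  C[0][0] = min over k of (A[0][0] + B[0][0] = 0 + -4 = -4, A[0][1] + B[1][0] = 6 + -4 = 2, A[0][2] + B[2][0] = -4 + 4 = 0) = -4 (attained at k = 0)
  C[0][1] = min over k of (A[0][0] + B[0][1] = 0 + 3 = 3, A[0][1] + B[1][1] = 6 + 4 = 10, A[0][2] + B[2][1] = -4 + -5 = -9) = -9 (attained at k = 2)
  C[0][2] = min over k of (A[0][0] + B[0][2] = 0 + 5 = 5, A[0][1] + B[1][2] = 6 + -1 = 5, A[0][2] + B[2][2] = -4 + 0 = -4) = -4 (attained at k = 2)
  C[1][0] = min over k of (A[1][0] + B[0][0] = 1 + -4 = -3, A[1][1] + B[1][0] = 5 + -4 = 1, A[1][2] + B[2][0] = 3 + 4 = 7) = -3 (attained at k = 0)
  C[1][1] = min over k of (A[1][0] + B[0][1] = 1 + 3 = 4, A[1][1] + B[1][1] = 5 + 4 = 9, A[1][2] + B[2][1] = 3 + -5 = -2) = -2 (attained at k = 2)
  C[1][2] = min over k of (A[1][0] + B[0][2] = 1 + 5 = 6, A[1][1] + B[1][2] = 5 + -1 = 4, A[1][2] + B[2][2] = 3 + 0 = 3) = 3 (attained at k = 2)
  C[2][0] = min over k of (A[2][0] + B[0][0] = -4 + -4 = -8, A[2][1] + B[1][0] = 3 + -4 = -1, A[2][2] + B[2][0] = 10 + 4 = 14) = -8 (attained at k = 0)
  C[2][1] = min over k of (A[2][0] + B[0][1] = -4 + 3 = -1, A[2][1] + B[1][1] = 3 + 4 = 7, A[2][2] + B[2][1] = 10 + -5 = 5) = -1 (attained at k = 0)
  C[2][2] = min over k of (A[2][0] + B[0][2] = -4 + 5 = 1, A[2][1] + B[1][2] = 3 + -1 = 2, A[2][2] + B[2][2] = 10 + 0 = 10) = 1 (attained at k = 0)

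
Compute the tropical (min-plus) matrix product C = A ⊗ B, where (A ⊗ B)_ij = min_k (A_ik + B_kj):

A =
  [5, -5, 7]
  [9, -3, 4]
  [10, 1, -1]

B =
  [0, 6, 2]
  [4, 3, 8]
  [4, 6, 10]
A ⊗ B =
  [-1, -2, 3]
  [1, 0, 5]
  [3, 4, 9]

Apply the min-plus product entry-by-entry:
  C[0][0] = min over k of (A[0][0] + B[0][0] = 5 + 0 = 5, A[0][1] + B[1][0] = -5 + 4 = -1, A[0][2] + B[2][0] = 7 + 4 = 11) = -1 (attained at k = 1)
  C[0][1] = min over k of (A[0][0] + B[0][1] = 5 + 6 = 11, A[0][1] + B[1][1] = -5 + 3 = -2, A[0][2] + B[2][1] = 7 + 6 = 13) = -2 (attained at k = 1)
  C[0][2] = min over k of (A[0][0] + B[0][2] = 5 + 2 = 7, A[0][1] + B[1][2] = -5 + 8 = 3, A[0][2] + B[2][2] = 7 + 10 = 17) = 3 (attained at k = 1)
  C[1][0] = min over k of (A[1][0] + B[0][0] = 9 + 0 = 9, A[1][1] + B[1][0] = -3 + 4 = 1, A[1][2] + B[2][0] = 4 + 4 = 8) = 1 (attained at k = 1)
  C[1][1] = min over k of (A[1][0] + B[0][1] = 9 + 6 = 15, A[1][1] + B[1][1] = -3 + 3 = 0, A[1][2] + B[2][1] = 4 + 6 = 10) = 0 (attained at k = 1)
  C[1][2] = min over k of (A[1][0] + B[0][2] = 9 + 2 = 11, A[1][1] + B[1][2] = -3 + 8 = 5, A[1][2] + B[2][2] = 4 + 10 = 14) = 5 (attained at k = 1)
  C[2][0] = min over k of (A[2][0] + B[0][0] = 10 + 0 = 10, A[2][1] + B[1][0] = 1 + 4 = 5, A[2][2] + B[2][0] = -1 + 4 = 3) = 3 (attained at k = 2)
  C[2][1] = min over k of (A[2][0] + B[0][1] = 10 + 6 = 16, A[2][1] + B[1][1] = 1 + 3 = 4, A[2][2] + B[2][1] = -1 + 6 = 5) = 4 (attained at k = 1)
  C[2][2] = min over k of (A[2][0] + B[0][2] = 10 + 2 = 12, A[2][1] + B[1][2] = 1 + 8 = 9, A[2][2] + B[2][2] = -1 + 10 = 9) = 9 (attained at k = 1)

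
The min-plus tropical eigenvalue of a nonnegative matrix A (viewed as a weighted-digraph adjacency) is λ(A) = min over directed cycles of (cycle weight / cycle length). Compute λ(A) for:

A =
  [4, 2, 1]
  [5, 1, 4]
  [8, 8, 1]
λ(A) = 1

Enumerate directed cycles and compute their means (weight / length). Sample:
  cycle 0 → 0: weight = 4, length = 1, mean = 4/1 ≈ 4.000
  cycle 1 → 1: weight = 1, length = 1, mean = 1/1 ≈ 1.000
  cycle 2 → 2: weight = 1, length = 1, mean = 1/1 ≈ 1.000
  cycle 0 → 1 → 0: weight = 7, length = 2, mean = 7/2 ≈ 3.500
  cycle 0 → 2 → 0: weight = 9, length = 2, mean = 9/2 ≈ 4.500
  cycle 1 → 0 → 1: weight = 7, length = 2, mean = 7/2 ≈ 3.500
Minimum mean = 1.000, attained e.g. along the cycle 1 → 1 with weight 1 and length 1. So λ(A) = 1/1 = 1.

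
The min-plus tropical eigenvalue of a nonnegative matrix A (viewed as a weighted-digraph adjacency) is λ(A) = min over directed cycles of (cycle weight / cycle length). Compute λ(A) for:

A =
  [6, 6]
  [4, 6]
λ(A) = 5

Enumerate directed cycles and compute their means (weight / length). Sample:
  cycle 0 → 0: weight = 6, length = 1, mean = 6/1 ≈ 6.000
  cycle 1 → 1: weight = 6, length = 1, mean = 6/1 ≈ 6.000
  cycle 0 → 1 → 0: weight = 10, length = 2, mean = 10/2 ≈ 5.000
  cycle 1 → 0 → 1: weight = 10, length = 2, mean = 10/2 ≈ 5.000
Minimum mean = 5.000, attained e.g. along the cycle 0 → 1 → 0 with weight 10 and length 2. So λ(A) = 10/2 = 5.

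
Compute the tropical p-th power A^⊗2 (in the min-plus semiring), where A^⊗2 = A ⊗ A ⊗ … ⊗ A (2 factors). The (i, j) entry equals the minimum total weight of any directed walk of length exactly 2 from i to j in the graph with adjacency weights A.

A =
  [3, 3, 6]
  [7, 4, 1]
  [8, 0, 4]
A^⊗2 =
  [6, 6, 4]
  [9, 1, 5]
  [7, 4, 1]

Each entry (A^⊗2)_ij equals the minimum over all length-2 walks i = v_0 → v_1 → … → v_2 = j of Σ_t A[v_t][v_{t+1}]. For example, for (i, j) = (0, 2) we minimise over 3 possible intermediate vertex sequences; the minimum is 4, attained along the walk 0 → 1 → 2.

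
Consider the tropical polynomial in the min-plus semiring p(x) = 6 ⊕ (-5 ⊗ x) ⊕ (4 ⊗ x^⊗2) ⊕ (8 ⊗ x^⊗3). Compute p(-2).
p(-2) = -7

A tropical monomial a ⊗ x^⊗i evaluates to a + i · x. Evaluating each term at x = -2:
  Term 0 contributes 6 + 0 · -2 = 6
  Term 1 contributes -5 + 1 · -2 = -7
  Term 2 contributes 4 + 2 · -2 = 0
  Term 3 contributes 8 + 3 · -2 = 2
p(-2) = ⊕ of these = min[6, -7, 0, 2] = -7.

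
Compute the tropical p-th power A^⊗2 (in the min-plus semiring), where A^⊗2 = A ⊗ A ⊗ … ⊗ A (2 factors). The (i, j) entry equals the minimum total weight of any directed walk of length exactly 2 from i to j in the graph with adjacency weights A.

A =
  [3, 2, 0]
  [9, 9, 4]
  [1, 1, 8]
A^⊗2 =
  [1, 1, 3]
  [5, 5, 9]
  [4, 3, 1]

Each entry (A^⊗2)_ij equals the minimum over all length-2 walks i = v_0 → v_1 → … → v_2 = j of Σ_t A[v_t][v_{t+1}]. For example, for (i, j) = (0, 2) we minimise over 3 possible intermediate vertex sequences; the minimum is 3, attained along the walk 0 → 0 → 2.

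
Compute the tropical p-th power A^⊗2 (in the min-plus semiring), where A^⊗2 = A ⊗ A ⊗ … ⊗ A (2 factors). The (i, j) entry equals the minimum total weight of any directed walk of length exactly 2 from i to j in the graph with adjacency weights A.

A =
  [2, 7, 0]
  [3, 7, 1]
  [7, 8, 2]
A^⊗2 =
  [4, 8, 2]
  [5, 9, 3]
  [9, 10, 4]

Each entry (A^⊗2)_ij equals the minimum over all length-2 walks i = v_0 → v_1 → … → v_2 = j of Σ_t A[v_t][v_{t+1}]. For example, for (i, j) = (0, 2) we minimise over 3 possible intermediate vertex sequences; the minimum is 2, attained along the walk 0 → 0 → 2.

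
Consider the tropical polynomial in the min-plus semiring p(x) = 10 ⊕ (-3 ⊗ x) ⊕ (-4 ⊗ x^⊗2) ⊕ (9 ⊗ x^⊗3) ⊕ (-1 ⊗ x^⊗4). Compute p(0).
p(0) = -4

A tropical monomial a ⊗ x^⊗i evaluates to a + i · x. Evaluating each term at x = 0:
  Term 0 contributes 10 + 0 · 0 = 10
  Term 1 contributes -3 + 1 · 0 = -3
  Term 2 contributes -4 + 2 · 0 = -4
  Term 3 contributes 9 + 3 · 0 = 9
  Term 4 contributes -1 + 4 · 0 = -1
p(0) = ⊕ of these = min[10, -3, -4, 9, -1] = -4.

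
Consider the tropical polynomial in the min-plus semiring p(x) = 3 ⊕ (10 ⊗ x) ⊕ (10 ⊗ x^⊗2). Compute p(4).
p(4) = 3

A tropical monomial a ⊗ x^⊗i evaluates to a + i · x. Evaluating each term at x = 4:
  Term 0 contributes 3 + 0 · 4 = 3
  Term 1 contributes 10 + 1 · 4 = 14
  Term 2 contributes 10 + 2 · 4 = 18
p(4) = ⊕ of these = min[3, 14, 18] = 3.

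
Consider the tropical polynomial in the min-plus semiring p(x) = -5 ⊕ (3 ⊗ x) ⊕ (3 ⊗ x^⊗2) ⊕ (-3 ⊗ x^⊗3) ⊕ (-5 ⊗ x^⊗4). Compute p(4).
p(4) = -5

A tropical monomial a ⊗ x^⊗i evaluates to a + i · x. Evaluating each term at x = 4:
  Term 0 contributes -5 + 0 · 4 = -5
  Term 1 contributes 3 + 1 · 4 = 7
  Term 2 contributes 3 + 2 · 4 = 11
  Term 3 contributes -3 + 3 · 4 = 9
  Term 4 contributes -5 + 4 · 4 = 11
p(4) = ⊕ of these = min[-5, 7, 11, 9, 11] = -5.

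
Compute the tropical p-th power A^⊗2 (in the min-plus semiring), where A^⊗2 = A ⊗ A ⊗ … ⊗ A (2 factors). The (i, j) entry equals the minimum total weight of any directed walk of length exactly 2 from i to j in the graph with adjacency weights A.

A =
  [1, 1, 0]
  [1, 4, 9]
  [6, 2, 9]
A^⊗2 =
  [2, 2, 1]
  [2, 2, 1]
  [3, 6, 6]

Each entry (A^⊗2)_ij equals the minimum over all length-2 walks i = v_0 → v_1 → … → v_2 = j of Σ_t A[v_t][v_{t+1}]. For example, for (i, j) = (0, 2) we minimise over 3 possible intermediate vertex sequences; the minimum is 1, attained along the walk 0 → 0 → 2.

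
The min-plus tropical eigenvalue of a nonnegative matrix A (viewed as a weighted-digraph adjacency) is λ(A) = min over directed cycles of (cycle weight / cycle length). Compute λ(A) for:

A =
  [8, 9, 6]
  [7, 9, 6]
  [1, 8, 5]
λ(A) = 7/2

Enumerate directed cycles and compute their means (weight / length). Sample:
  cycle 0 → 0: weight = 8, length = 1, mean = 8/1 ≈ 8.000
  cycle 1 → 1: weight = 9, length = 1, mean = 9/1 ≈ 9.000
  cycle 2 → 2: weight = 5, length = 1, mean = 5/1 ≈ 5.000
  cycle 0 → 1 → 0: weight = 16, length = 2, mean = 16/2 ≈ 8.000
  cycle 0 → 2 → 0: weight = 7, length = 2, mean = 7/2 ≈ 3.500
  cycle 1 → 0 → 1: weight = 16, length = 2, mean = 16/2 ≈ 8.000
Minimum mean = 3.500, attained e.g. along the cycle 0 → 2 → 0 with weight 7 and length 2. So λ(A) = 7/2 = 7/2.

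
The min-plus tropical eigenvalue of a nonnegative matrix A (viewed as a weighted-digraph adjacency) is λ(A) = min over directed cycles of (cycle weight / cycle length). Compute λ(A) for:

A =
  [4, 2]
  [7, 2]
λ(A) = 2

Enumerate directed cycles and compute their means (weight / length). Sample:
  cycle 0 → 0: weight = 4, length = 1, mean = 4/1 ≈ 4.000
  cycle 1 → 1: weight = 2, length = 1, mean = 2/1 ≈ 2.000
  cycle 0 → 1 → 0: weight = 9, length = 2, mean = 9/2 ≈ 4.500
  cycle 1 → 0 → 1: weight = 9, length = 2, mean = 9/2 ≈ 4.500
Minimum mean = 2.000, attained e.g. along the cycle 1 → 1 with weight 2 and length 1. So λ(A) = 2/1 = 2.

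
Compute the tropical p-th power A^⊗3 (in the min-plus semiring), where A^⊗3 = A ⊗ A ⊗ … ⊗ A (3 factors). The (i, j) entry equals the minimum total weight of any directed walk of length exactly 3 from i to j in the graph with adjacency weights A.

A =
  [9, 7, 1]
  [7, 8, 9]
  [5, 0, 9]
A^⊗3 =
  [8, 9, 7]
  [13, 8, 15]
  [11, 6, 8]

Each entry (A^⊗3)_ij equals the minimum over all length-3 walks i = v_0 → v_1 → … → v_3 = j of Σ_t A[v_t][v_{t+1}]. For example, for (i, j) = (0, 2) we minimise over 9 possible intermediate vertex sequences; the minimum is 7, attained along the walk 0 → 2 → 0 → 2.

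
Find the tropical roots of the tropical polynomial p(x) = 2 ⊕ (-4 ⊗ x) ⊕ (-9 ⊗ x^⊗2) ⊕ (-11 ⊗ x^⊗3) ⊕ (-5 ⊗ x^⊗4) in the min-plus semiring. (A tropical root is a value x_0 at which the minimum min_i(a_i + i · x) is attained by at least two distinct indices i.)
Roots: {-6, 2, 5, 6}

Each tropical root is a break point of the lower envelope of the lines y = a_i + i · x (there are 5 lines, with slopes 0, 1, ..., 4). Only the lines that attain the minimum somewhere contribute to roots; other lines are dominated. Here the surviving (envelope) indices are i = 4, i = 3, i = 2, i = 1, i = 0.
Intersections between consecutive envelope lines give the roots: for adjacent envelope indices i < j the intersection is x = (a_i − a_j) / (j − i). Reading off the sorted break points: {-6, 2, 5, 6}.
Verification: at each break x_0, at least two indices attain the minimum of min_i(a_i + i · x_0).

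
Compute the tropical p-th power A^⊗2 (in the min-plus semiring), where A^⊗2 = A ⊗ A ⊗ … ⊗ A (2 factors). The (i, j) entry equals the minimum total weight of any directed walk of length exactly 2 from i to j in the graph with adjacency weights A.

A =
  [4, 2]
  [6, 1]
A^⊗2 =
  [8, 3]
  [7, 2]

Each entry (A^⊗2)_ij equals the minimum over all length-2 walks i = v_0 → v_1 → … → v_2 = j of Σ_t A[v_t][v_{t+1}]. For example, for (i, j) = (0, 1) we minimise over 2 possible intermediate vertex sequences; the minimum is 3, attained along the walk 0 → 1 → 1.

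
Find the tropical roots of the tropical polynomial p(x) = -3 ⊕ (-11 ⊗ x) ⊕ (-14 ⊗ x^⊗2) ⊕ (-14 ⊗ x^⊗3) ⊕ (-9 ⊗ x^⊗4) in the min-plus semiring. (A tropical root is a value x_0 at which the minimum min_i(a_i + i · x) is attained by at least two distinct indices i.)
Roots: {-5, 0, 3, 8}

Each tropical root is a break point of the lower envelope of the lines y = a_i + i · x (there are 5 lines, with slopes 0, 1, ..., 4). Only the lines that attain the minimum somewhere contribute to roots; other lines are dominated. Here the surviving (envelope) indices are i = 4, i = 3, i = 2, i = 1, i = 0.
Intersections between consecutive envelope lines give the roots: for adjacent envelope indices i < j the intersection is x = (a_i − a_j) / (j − i). Reading off the sorted break points: {-5, 0, 3, 8}.
Verification: at each break x_0, at least two indices attain the minimum of min_i(a_i + i · x_0).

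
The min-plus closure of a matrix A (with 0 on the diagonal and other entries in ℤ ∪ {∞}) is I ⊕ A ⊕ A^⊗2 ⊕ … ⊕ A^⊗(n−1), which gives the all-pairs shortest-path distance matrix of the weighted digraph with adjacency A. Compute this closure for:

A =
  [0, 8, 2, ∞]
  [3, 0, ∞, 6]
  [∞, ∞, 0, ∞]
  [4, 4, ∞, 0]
Closure =
  [0, 8, 2, 14]
  [3, 0, 5, 6]
  [∞, ∞, 0, ∞]
  [4, 4, 6, 0]

This is the Floyd-Warshall all-pairs shortest-path computation. For each intermediate vertex k = 0, 1, …, 3, update dist[i][j] ← min(dist[i][j], dist[i][k] + dist[k][j]). The final matrix gives, for each (i, j), the minimum total weight of any directed path from i to j (possibly empty when i = j).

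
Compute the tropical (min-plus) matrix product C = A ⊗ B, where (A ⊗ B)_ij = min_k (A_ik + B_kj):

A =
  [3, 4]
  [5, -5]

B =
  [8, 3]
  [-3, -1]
A ⊗ B =
  [1, 3]
  [-8, -6]

Apply the min-plus product entry-by-entry:
  C[0][0] = min over k of (A[0][0] + B[0][0] = 3 + 8 = 11, A[0][1] + B[1][0] = 4 + -3 = 1) = 1 (attained at k = 1)
  C[0][1] = min over k of (A[0][0] + B[0][1] = 3 + 3 = 6, A[0][1] + B[1][1] = 4 + -1 = 3) = 3 (attained at k = 1)
  C[1][0] = min over k of (A[1][0] + B[0][0] = 5 + 8 = 13, A[1][1] + B[1][0] = -5 + -3 = -8) = -8 (attained at k = 1)
  C[1][1] = min over k of (A[1][0] + B[0][1] = 5 + 3 = 8, A[1][1] + B[1][1] = -5 + -1 = -6) = -6 (attained at k = 1)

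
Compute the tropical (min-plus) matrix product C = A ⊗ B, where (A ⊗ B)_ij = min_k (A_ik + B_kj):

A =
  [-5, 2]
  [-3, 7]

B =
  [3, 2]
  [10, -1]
A ⊗ B =
  [-2, -3]
  [0, -1]

Apply the min-plus product entry-by-entry:
  C[0][0] = min over k of (A[0][0] + B[0][0] = -5 + 3 = -2, A[0][1] + B[1][0] = 2 + 10 = 12) = -2 (attained at k = 0)
  C[0][1] = min over k of (A[0][0] + B[0][1] = -5 + 2 = -3, A[0][1] + B[1][1] = 2 + -1 = 1) = -3 (attained at k = 0)
  C[1][0] = min over k of (A[1][0] + B[0][0] = -3 + 3 = 0, A[1][1] + B[1][0] = 7 + 10 = 17) = 0 (attained at k = 0)
  C[1][1] = min over k of (A[1][0] + B[0][1] = -3 + 2 = -1, A[1][1] + B[1][1] = 7 + -1 = 6) = -1 (attained at k = 0)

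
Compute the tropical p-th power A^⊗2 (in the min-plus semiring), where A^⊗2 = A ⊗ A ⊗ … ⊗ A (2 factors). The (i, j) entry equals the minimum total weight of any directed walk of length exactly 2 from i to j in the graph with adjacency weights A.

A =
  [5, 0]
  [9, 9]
A^⊗2 =
  [9, 5]
  [14, 9]

Each entry (A^⊗2)_ij equals the minimum over all length-2 walks i = v_0 → v_1 → … → v_2 = j of Σ_t A[v_t][v_{t+1}]. For example, for (i, j) = (0, 1) we minimise over 2 possible intermediate vertex sequences; the minimum is 5, attained along the walk 0 → 0 → 1.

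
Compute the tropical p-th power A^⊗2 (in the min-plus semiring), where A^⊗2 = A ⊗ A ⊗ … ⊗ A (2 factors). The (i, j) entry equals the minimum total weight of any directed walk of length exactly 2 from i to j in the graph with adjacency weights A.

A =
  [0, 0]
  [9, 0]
A^⊗2 =
  [0, 0]
  [9, 0]

Each entry (A^⊗2)_ij equals the minimum over all length-2 walks i = v_0 → v_1 → … → v_2 = j of Σ_t A[v_t][v_{t+1}]. For example, for (i, j) = (0, 1) we minimise over 2 possible intermediate vertex sequences; the minimum is 0, attained along the walk 0 → 0 → 1.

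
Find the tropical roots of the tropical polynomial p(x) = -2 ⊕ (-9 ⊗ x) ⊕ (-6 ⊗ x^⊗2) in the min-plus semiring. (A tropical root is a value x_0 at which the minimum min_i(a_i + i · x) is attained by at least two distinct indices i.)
Roots: {-3, 7}

Each tropical root is a break point of the lower envelope of the lines y = a_i + i · x (there are 3 lines, with slopes 0, 1, ..., 2). Only the lines that attain the minimum somewhere contribute to roots; other lines are dominated. Here the surviving (envelope) indices are i = 2, i = 1, i = 0.
Intersections between consecutive envelope lines give the roots: for adjacent envelope indices i < j the intersection is x = (a_i − a_j) / (j − i). Reading off the sorted break points: {-3, 7}.
Verification: at each break x_0, at least two indices attain the minimum of min_i(a_i + i · x_0).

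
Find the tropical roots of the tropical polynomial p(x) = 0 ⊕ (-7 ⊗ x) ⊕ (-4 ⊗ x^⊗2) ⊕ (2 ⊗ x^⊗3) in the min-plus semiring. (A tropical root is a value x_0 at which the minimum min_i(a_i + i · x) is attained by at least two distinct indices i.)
Roots: {-6, -3, 7}

Each tropical root is a break point of the lower envelope of the lines y = a_i + i · x (there are 4 lines, with slopes 0, 1, ..., 3). Only the lines that attain the minimum somewhere contribute to roots; other lines are dominated. Here the surviving (envelope) indices are i = 3, i = 2, i = 1, i = 0.
Intersections between consecutive envelope lines give the roots: for adjacent envelope indices i < j the intersection is x = (a_i − a_j) / (j − i). Reading off the sorted break points: {-6, -3, 7}.
Verification: at each break x_0, at least two indices attain the minimum of min_i(a_i + i · x_0).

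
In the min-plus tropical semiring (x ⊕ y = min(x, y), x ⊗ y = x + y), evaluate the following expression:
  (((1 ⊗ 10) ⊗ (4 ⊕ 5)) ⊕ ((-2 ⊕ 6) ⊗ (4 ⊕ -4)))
(((1 ⊗ 10) ⊗ (4 ⊕ 5)) ⊕ ((-2 ⊕ 6) ⊗ (4 ⊕ -4))) = -6

Expand innermost to outermost. Recall ⊕ takes the minimum of its arguments and ⊗ takes their sum. Working out the expression (((1 ⊗ 10) ⊗ (4 ⊕ 5)) ⊕ ((-2 ⊕ 6) ⊗ (4 ⊕ -4))) gives -6.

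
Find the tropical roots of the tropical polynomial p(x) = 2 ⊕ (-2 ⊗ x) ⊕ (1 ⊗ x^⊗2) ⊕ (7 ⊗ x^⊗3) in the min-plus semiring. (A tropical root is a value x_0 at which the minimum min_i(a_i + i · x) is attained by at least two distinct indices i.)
Roots: {-6, -3, 4}

Each tropical root is a break point of the lower envelope of the lines y = a_i + i · x (there are 4 lines, with slopes 0, 1, ..., 3). Only the lines that attain the minimum somewhere contribute to roots; other lines are dominated. Here the surviving (envelope) indices are i = 3, i = 2, i = 1, i = 0.
Intersections between consecutive envelope lines give the roots: for adjacent envelope indices i < j the intersection is x = (a_i − a_j) / (j − i). Reading off the sorted break points: {-6, -3, 4}.
Verification: at each break x_0, at least two indices attain the minimum of min_i(a_i + i · x_0).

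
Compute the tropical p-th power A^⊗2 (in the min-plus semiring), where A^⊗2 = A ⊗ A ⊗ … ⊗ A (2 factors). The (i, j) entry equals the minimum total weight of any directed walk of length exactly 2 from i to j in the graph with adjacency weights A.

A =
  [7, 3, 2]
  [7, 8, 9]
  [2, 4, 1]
A^⊗2 =
  [4, 6, 3]
  [11, 10, 9]
  [3, 5, 2]

Each entry (A^⊗2)_ij equals the minimum over all length-2 walks i = v_0 → v_1 → … → v_2 = j of Σ_t A[v_t][v_{t+1}]. For example, for (i, j) = (0, 2) we minimise over 3 possible intermediate vertex sequences; the minimum is 3, attained along the walk 0 → 2 → 2.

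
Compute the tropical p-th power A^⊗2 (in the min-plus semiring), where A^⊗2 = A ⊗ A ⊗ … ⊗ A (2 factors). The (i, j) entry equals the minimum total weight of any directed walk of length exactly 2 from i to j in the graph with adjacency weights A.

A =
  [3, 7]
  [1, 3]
A^⊗2 =
  [6, 10]
  [4, 6]

Each entry (A^⊗2)_ij equals the minimum over all length-2 walks i = v_0 → v_1 → … → v_2 = j of Σ_t A[v_t][v_{t+1}]. For example, for (i, j) = (0, 1) we minimise over 2 possible intermediate vertex sequences; the minimum is 10, attained along the walk 0 → 0 → 1.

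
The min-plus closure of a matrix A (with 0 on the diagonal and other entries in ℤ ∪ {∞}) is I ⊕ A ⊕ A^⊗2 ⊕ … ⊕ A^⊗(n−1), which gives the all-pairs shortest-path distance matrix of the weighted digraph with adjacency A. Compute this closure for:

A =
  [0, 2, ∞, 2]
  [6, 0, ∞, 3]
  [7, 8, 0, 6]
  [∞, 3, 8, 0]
Closure =
  [0, 2, 10, 2]
  [6, 0, 11, 3]
  [7, 8, 0, 6]
  [9, 3, 8, 0]

This is the Floyd-Warshall all-pairs shortest-path computation. For each intermediate vertex k = 0, 1, …, 3, update dist[i][j] ← min(dist[i][j], dist[i][k] + dist[k][j]). The final matrix gives, for each (i, j), the minimum total weight of any directed path from i to j (possibly empty when i = j).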